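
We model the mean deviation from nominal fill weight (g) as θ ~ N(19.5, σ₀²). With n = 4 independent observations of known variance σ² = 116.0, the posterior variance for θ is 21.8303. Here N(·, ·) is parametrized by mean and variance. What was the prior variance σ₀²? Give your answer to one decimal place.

σ₀² = 88.3

For the Normal–Normal model with known σ², precisions add: τ_n = τ₀ + n/σ².
So 1/σ₀² = 1/21.8303 − 4/116.0 = 0.045808 − 0.034483 = 0.011325.
Hence σ₀² = 1/0.011325 ≈ 88.3.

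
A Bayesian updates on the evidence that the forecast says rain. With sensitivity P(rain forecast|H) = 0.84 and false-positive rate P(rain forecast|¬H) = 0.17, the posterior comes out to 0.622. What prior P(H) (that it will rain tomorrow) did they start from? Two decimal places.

P(H) = 0.25

Bayes' rule in odds form gives O(H|E) = O(H)·[P(E|H)/P(E|¬H)], hence O(H) = O(H|E)/LR.
Posterior odds = 0.622/(1−0.622) = 1.6455. LR = 0.84/0.17 = 4.9412.
Prior odds = 1.6455/4.9412 = 0.3330, so P(H) = 0.3330/(1+0.3330) ≈ 0.25.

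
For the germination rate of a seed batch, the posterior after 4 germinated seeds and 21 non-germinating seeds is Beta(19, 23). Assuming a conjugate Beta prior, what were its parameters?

Beta(15, 2)

Beta is conjugate to the binomial likelihood: posterior = Beta(a+s, b+f).
So a = 19 − 4 = 15 and b = 23 − 21 = 2.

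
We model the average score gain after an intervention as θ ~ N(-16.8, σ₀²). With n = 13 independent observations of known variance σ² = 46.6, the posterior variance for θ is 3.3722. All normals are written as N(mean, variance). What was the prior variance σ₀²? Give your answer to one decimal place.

σ₀² = 56.9

Posterior precision equals prior precision plus data precision: 1/σ_n² = 1/σ₀² + n/σ².
So 1/σ₀² = 1/3.3722 − 13/46.6 = 0.296542 − 0.278970 = 0.017572.
Hence σ₀² = 1/0.017572 ≈ 56.9.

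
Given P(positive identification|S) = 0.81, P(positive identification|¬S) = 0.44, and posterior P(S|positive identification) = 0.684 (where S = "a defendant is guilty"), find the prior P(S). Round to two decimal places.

P(S) = 0.54

In odds form, posterior odds = prior odds × likelihood ratio, so prior odds = posterior odds ÷ LR.
Posterior odds = 0.684/(1−0.684) = 2.1646. LR = 0.81/0.44 = 1.8409.
Prior odds = 2.1646/1.8409 = 1.1758, so P(S) = 1.1758/(1+1.1758) ≈ 0.54.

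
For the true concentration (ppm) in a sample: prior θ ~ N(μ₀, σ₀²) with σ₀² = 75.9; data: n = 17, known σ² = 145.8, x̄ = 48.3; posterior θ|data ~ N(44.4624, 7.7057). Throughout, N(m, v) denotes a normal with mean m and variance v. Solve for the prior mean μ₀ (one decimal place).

μ₀ = 10.5

The posterior mean is a precision-weighted average: μ_n = (τ₀μ₀ + τ_data·x̄)/(τ₀+τ_data), with τ₀=1/σ₀² and τ_data=n/σ².
Here τ₀ = 1/75.9 = 0.013175 and τ_data = 17/145.8 = 0.116598, so τ_n = 0.129773.
Rearranging for μ₀: μ₀ = (μ_n·τ_n − τ_data·x̄)/τ₀ = (44.4624·0.129773 − 0.116598·48.3) / 0.013175 = 0.138336/0.013175 ≈ 10.5.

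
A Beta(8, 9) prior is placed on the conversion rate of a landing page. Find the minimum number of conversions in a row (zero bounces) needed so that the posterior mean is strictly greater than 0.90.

k = 74

After k conversions and 0 bounces the posterior is Beta(8+k, 9), with mean (8+k)/(8+9+k).
Set (8+k)/(17+k) > 0.90 and solve: k > (0.90·17 − 8)/(1 − 0.90) = 73.000.
The smallest integer exceeding 73.000 is 74, and checking k=74: (82)/(91) = 0.9011 > 0.90.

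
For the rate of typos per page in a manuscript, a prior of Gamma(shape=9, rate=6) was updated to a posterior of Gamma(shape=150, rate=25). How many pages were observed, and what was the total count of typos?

Gamma–Poisson conjugacy: posterior shape = α + Σxᵢ, posterior rate = β + n.
Matching: Σxᵢ = 150 − 9 = 141 and n = 25 − 6 = 19.

n = 19 pages with total 141 typos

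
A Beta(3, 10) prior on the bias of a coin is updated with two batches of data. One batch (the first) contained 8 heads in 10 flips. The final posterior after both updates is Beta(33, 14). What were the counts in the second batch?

22 heads and 2 tails

Because Beta–binomial updating is additive in the counts, the combined data contributed (α_post−α_prior, β_post−β_prior) successes and failures.
Total across both batches: 33−3=30 heads, 14−10=4 tails.
Subtract the first batch: 30−8=22 heads and 4−2=2 tails.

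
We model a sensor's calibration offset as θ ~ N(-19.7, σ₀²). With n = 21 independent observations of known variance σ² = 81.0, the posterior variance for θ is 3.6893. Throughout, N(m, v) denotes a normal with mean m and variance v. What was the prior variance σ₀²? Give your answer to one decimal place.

σ₀² = 84.8

Posterior precision equals prior precision plus data precision: 1/σ_n² = 1/σ₀² + n/σ².
So 1/σ₀² = 1/3.6893 − 21/81.0 = 0.271054 − 0.259259 = 0.011795.
Hence σ₀² = 1/0.011795 ≈ 84.8.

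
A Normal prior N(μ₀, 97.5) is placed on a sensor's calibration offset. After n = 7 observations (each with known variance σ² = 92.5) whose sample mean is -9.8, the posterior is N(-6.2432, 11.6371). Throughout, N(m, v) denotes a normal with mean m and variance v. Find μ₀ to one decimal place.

The posterior mean is a precision-weighted average: μ_n = (τ₀μ₀ + τ_data·x̄)/(τ₀+τ_data), with τ₀=1/σ₀² and τ_data=n/σ².
Here τ₀ = 1/97.5 = 0.010256 and τ_data = 7/92.5 = 0.075676, so τ_n = 0.085932.
Rearranging for μ₀: μ₀ = (μ_n·τ_n − τ_data·x̄)/τ₀ = (-6.2432·0.085932 − 0.075676·-9.8) / 0.010256 = 0.205134/0.010256 ≈ 20.0.

μ₀ = 20.0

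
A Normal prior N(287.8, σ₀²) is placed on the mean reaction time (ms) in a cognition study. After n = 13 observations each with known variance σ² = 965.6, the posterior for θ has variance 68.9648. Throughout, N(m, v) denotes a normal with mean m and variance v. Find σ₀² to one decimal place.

σ₀² = 964.3

For the Normal–Normal model with known σ², precisions add: τ_n = τ₀ + n/σ².
So 1/σ₀² = 1/68.9648 − 13/965.6 = 0.014500 − 0.013463 = 0.001037.
Hence σ₀² = 1/0.001037 ≈ 964.3.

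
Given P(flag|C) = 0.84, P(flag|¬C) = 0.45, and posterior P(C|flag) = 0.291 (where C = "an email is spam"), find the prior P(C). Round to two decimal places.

P(C) = 0.18

Bayes' rule in odds form gives O(C|E) = O(C)·[P(E|C)/P(E|¬C)], hence O(C) = O(C|E)/LR.
Posterior odds = 0.291/(1−0.291) = 0.4104. LR = 0.84/0.45 = 1.8667.
Prior odds = 0.4104/1.8667 = 0.2199, so P(C) = 0.2199/(1+0.2199) ≈ 0.18.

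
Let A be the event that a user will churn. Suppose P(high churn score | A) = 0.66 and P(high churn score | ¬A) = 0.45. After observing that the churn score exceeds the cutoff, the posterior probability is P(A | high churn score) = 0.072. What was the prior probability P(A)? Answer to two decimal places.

P(A) = 0.05

In odds form, posterior odds = prior odds × likelihood ratio, so prior odds = posterior odds ÷ LR.
Posterior odds = 0.072/(1−0.072) = 0.0776. LR = 0.66/0.45 = 1.4667.
Prior odds = 0.0776/1.4667 = 0.0529, so P(A) = 0.0529/(1+0.0529) ≈ 0.05.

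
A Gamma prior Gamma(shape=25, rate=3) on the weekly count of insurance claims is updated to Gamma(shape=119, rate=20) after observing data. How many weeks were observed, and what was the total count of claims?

A Gamma(α, β) prior (rate parametrization) on a Poisson rate with n observations summing to S gives posterior Gamma(α+S, β+n).
Matching: Σxᵢ = 119 − 25 = 94 and n = 20 − 3 = 17.

n = 17 weeks with total 94 claims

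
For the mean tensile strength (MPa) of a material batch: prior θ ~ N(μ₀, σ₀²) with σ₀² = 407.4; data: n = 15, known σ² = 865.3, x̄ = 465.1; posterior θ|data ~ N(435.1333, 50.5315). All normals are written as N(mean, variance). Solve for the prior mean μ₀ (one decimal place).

The posterior mean is a precision-weighted average: μ_n = (τ₀μ₀ + τ_data·x̄)/(τ₀+τ_data), with τ₀=1/σ₀² and τ_data=n/σ².
Here τ₀ = 1/407.4 = 0.002455 and τ_data = 15/865.3 = 0.017335, so τ_n = 0.019790.
Rearranging for μ₀: μ₀ = (μ_n·τ_n − τ_data·x̄)/τ₀ = (435.1333·0.019790 − 0.017335·465.1) / 0.002455 = 0.548780/0.002455 ≈ 223.5.

μ₀ = 223.5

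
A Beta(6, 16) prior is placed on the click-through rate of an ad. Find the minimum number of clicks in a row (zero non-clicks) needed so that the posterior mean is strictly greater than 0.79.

k = 55

After k clicks and 0 non-clicks the posterior is Beta(6+k, 16), with mean (6+k)/(6+16+k).
Set (6+k)/(22+k) > 0.79 and solve: k > (0.79·22 − 6)/(1 − 0.79) = 54.190.
The smallest integer exceeding 54.190 is 55.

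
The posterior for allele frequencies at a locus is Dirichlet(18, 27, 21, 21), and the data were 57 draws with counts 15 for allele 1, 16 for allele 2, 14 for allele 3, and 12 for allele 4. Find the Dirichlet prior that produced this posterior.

For a Dirichlet(α) prior with multinomial counts c, the posterior is Dirichlet(α + c) componentwise.
Subtract each count from the matching posterior parameter: 18−15=3, 27−16=11, 21−14=7, 21−12=9.

Dirichlet(3, 11, 7, 9)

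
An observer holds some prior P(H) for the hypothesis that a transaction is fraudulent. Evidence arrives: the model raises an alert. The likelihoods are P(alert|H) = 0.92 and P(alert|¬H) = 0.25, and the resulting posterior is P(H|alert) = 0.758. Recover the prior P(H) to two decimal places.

P(H) = 0.46

In odds form, posterior odds = prior odds × likelihood ratio, so prior odds = posterior odds ÷ LR.
Posterior odds = 0.758/(1−0.758) = 3.1322. LR = 0.92/0.25 = 3.6800.
Prior odds = 3.1322/3.6800 = 0.8511, so P(H) = 0.8511/(1+0.8511) ≈ 0.46.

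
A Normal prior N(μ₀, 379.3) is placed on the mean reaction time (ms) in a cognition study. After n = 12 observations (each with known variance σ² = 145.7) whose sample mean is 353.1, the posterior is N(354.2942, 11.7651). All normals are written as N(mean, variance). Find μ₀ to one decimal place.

The posterior mean is a precision-weighted average: μ_n = (τ₀μ₀ + τ_data·x̄)/(τ₀+τ_data), with τ₀=1/σ₀² and τ_data=n/σ².
Here τ₀ = 1/379.3 = 0.002636 and τ_data = 12/145.7 = 0.082361, so τ_n = 0.084997.
Rearranging for μ₀: μ₀ = (μ_n·τ_n − τ_data·x̄)/τ₀ = (354.2942·0.084997 − 0.082361·353.1) / 0.002636 = 1.032275/0.002636 ≈ 391.6.

μ₀ = 391.6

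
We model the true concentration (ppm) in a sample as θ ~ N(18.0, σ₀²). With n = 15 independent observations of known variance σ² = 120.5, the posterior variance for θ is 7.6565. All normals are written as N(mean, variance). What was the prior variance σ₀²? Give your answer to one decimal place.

σ₀² = 163.2

For the Normal–Normal model with known σ², precisions add: τ_n = τ₀ + n/σ².
So 1/σ₀² = 1/7.6565 − 15/120.5 = 0.130608 − 0.124481 = 0.006127.
Hence σ₀² = 1/0.006127 ≈ 163.2.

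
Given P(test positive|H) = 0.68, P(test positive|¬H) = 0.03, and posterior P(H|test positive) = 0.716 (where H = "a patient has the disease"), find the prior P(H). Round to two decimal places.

P(H) = 0.10

Bayes' rule in odds form gives O(H|E) = O(H)·[P(E|H)/P(E|¬H)], hence O(H) = O(H|E)/LR.
Posterior odds = 0.716/(1−0.716) = 2.5211. LR = 0.68/0.03 = 22.6667.
Prior odds = 2.5211/22.6667 = 0.1112, so P(H) = 0.1112/(1+0.1112) ≈ 0.10.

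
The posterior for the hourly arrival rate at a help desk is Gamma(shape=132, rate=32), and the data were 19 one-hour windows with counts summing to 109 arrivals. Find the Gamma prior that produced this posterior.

Gamma(shape=23, rate=13)

Gamma–Poisson conjugacy: posterior shape = α + Σxᵢ, posterior rate = β + n.
So α = 132 − 109 = 23 and β = 32 − 19 = 13.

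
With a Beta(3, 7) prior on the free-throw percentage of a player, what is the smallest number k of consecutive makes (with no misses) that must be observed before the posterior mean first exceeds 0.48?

k = 4

After k makes and 0 misses the posterior is Beta(3+k, 7), with mean (3+k)/(3+7+k).
Set (3+k)/(10+k) > 0.48 and solve: k > (0.48·10 − 3)/(1 − 0.48) = 3.462.
The smallest integer exceeding 3.462 is 4.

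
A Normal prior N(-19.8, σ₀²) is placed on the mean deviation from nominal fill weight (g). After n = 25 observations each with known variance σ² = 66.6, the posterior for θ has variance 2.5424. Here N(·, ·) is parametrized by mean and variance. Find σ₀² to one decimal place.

For the Normal–Normal model with known σ², precisions add: τ_n = τ₀ + n/σ².
So 1/σ₀² = 1/2.5424 − 25/66.6 = 0.393329 − 0.375375 = 0.017954.
Hence σ₀² = 1/0.017954 ≈ 55.7.

σ₀² = 55.7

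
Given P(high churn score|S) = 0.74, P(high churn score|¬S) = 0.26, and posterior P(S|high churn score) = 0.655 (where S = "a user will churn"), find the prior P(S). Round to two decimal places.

Bayes' rule in odds form gives O(S|E) = O(S)·[P(E|S)/P(E|¬S)], hence O(S) = O(S|E)/LR.
Posterior odds = 0.655/(1−0.655) = 1.8986. LR = 0.74/0.26 = 2.8462.
Prior odds = 1.8986/2.8462 = 0.6671, so P(S) = 0.6671/(1+0.6671) ≈ 0.40.

P(S) = 0.40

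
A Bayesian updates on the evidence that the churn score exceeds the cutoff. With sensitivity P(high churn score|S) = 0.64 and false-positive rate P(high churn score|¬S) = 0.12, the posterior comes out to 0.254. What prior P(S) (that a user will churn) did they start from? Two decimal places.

Bayes' rule in odds form gives O(S|E) = O(S)·[P(E|S)/P(E|¬S)], hence O(S) = O(S|E)/LR.
Posterior odds = 0.254/(1−0.254) = 0.3405. LR = 0.64/0.12 = 5.3333.
Prior odds = 0.3405/5.3333 = 0.0638, so P(S) = 0.0638/(1+0.0638) ≈ 0.06.

P(S) = 0.06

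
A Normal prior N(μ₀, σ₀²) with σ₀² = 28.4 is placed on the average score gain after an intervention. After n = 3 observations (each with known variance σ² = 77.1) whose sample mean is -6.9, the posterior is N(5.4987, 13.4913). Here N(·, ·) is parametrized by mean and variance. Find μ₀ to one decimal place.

With known observation variance, the Normal–Normal posterior has precision τ_n = τ₀ + n/σ² and mean μ_n = (τ₀μ₀ + (n/σ²)x̄)/τ_n.
Here τ₀ = 1/28.4 = 0.035211 and τ_data = 3/77.1 = 0.038911, so τ_n = 0.074122.
Rearranging for μ₀: μ₀ = (μ_n·τ_n − τ_data·x̄)/τ₀ = (5.4987·0.074122 − 0.038911·-6.9) / 0.035211 = 0.676061/0.035211 ≈ 19.2.

μ₀ = 19.2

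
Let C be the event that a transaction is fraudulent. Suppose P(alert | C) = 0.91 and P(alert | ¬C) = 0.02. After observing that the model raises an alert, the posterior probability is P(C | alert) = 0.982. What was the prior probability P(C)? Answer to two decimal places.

P(C) = 0.55

Bayes' rule in odds form gives O(C|E) = O(C)·[P(E|C)/P(E|¬C)], hence O(C) = O(C|E)/LR.
Posterior odds = 0.982/(1−0.982) = 54.5556. LR = 0.91/0.02 = 45.5000.
Prior odds = 54.5556/45.5000 = 1.1990, so P(C) = 1.1990/(1+1.1990) ≈ 0.55.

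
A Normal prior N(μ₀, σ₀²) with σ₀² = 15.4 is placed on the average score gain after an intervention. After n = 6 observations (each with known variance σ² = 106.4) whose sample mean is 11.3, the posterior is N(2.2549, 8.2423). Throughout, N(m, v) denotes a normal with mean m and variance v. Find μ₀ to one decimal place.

With known observation variance, the Normal–Normal posterior has precision τ_n = τ₀ + n/σ² and mean μ_n = (τ₀μ₀ + (n/σ²)x̄)/τ_n.
Here τ₀ = 1/15.4 = 0.064935 and τ_data = 6/106.4 = 0.056391, so τ_n = 0.121326.
Rearranging for μ₀: μ₀ = (μ_n·τ_n − τ_data·x̄)/τ₀ = (2.2549·0.121326 − 0.056391·11.3) / 0.064935 = -0.363640/0.064935 ≈ -5.6.

μ₀ = -5.6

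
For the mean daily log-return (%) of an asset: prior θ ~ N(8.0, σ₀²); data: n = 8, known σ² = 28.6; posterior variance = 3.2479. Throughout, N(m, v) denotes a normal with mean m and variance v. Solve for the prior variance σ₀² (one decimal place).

σ₀² = 35.5

Posterior precision equals prior precision plus data precision: 1/σ_n² = 1/σ₀² + n/σ².
So 1/σ₀² = 1/3.2479 − 8/28.6 = 0.307891 − 0.279720 = 0.028171.
Hence σ₀² = 1/0.028171 ≈ 35.5.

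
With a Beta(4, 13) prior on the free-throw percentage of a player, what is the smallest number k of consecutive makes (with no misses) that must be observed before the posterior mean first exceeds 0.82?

After k makes and 0 misses the posterior is Beta(4+k, 13), with mean (4+k)/(4+13+k).
Set (4+k)/(17+k) > 0.82 and solve: k > (0.82·17 − 4)/(1 − 0.82) = 55.222.
The smallest integer exceeding 55.222 is 56.

k = 56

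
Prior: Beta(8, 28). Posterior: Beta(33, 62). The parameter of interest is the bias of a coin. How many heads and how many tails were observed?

25 heads and 34 tails

Beta is conjugate to the binomial likelihood: posterior = Beta(α+s, β+f).
So s = 33 − 8 = 25 and f = 62 − 28 = 34.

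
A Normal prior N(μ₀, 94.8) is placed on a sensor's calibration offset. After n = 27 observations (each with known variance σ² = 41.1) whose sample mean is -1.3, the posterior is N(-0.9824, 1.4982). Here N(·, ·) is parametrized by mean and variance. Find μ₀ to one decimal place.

μ₀ = 18.8

With known observation variance, the Normal–Normal posterior has precision τ_n = τ₀ + n/σ² and mean μ_n = (τ₀μ₀ + (n/σ²)x̄)/τ_n.
Here τ₀ = 1/94.8 = 0.010549 and τ_data = 27/41.1 = 0.656934, so τ_n = 0.667483.
Rearranging for μ₀: μ₀ = (μ_n·τ_n − τ_data·x̄)/τ₀ = (-0.9824·0.667483 − 0.656934·-1.3) / 0.010549 = 0.198279/0.010549 ≈ 18.8.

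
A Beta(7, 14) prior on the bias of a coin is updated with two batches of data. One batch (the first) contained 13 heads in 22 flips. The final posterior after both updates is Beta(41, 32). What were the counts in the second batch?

Because Beta–binomial updating is additive in the counts, the combined data contributed (α_post−α_prior, β_post−β_prior) successes and failures.
Total across both batches: 41−7=34 heads, 32−14=18 tails.
Subtract the first batch: 34−13=21 heads and 18−9=9 tails.

21 heads and 9 tails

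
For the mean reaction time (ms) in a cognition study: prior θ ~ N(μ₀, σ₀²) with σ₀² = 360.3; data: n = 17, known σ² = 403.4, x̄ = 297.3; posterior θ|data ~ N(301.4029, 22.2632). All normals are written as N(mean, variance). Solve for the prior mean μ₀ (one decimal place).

The posterior mean is a precision-weighted average: μ_n = (τ₀μ₀ + τ_data·x̄)/(τ₀+τ_data), with τ₀=1/σ₀² and τ_data=n/σ².
Here τ₀ = 1/360.3 = 0.002775 and τ_data = 17/403.4 = 0.042142, so τ_n = 0.044917.
Rearranging for μ₀: μ₀ = (μ_n·τ_n − τ_data·x̄)/τ₀ = (301.4029·0.044917 − 0.042142·297.3) / 0.002775 = 1.009297/0.002775 ≈ 363.7.

μ₀ = 363.7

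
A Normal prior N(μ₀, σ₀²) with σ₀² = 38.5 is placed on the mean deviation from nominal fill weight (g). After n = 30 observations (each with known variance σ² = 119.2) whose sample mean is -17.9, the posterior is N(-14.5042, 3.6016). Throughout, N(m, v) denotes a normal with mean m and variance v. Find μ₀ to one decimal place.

μ₀ = 18.4

With known observation variance, the Normal–Normal posterior has precision τ_n = τ₀ + n/σ² and mean μ_n = (τ₀μ₀ + (n/σ²)x̄)/τ_n.
Here τ₀ = 1/38.5 = 0.025974 and τ_data = 30/119.2 = 0.251678, so τ_n = 0.277652.
Rearranging for μ₀: μ₀ = (μ_n·τ_n − τ_data·x̄)/τ₀ = (-14.5042·0.277652 − 0.251678·-17.9) / 0.025974 = 0.477916/0.025974 ≈ 18.4.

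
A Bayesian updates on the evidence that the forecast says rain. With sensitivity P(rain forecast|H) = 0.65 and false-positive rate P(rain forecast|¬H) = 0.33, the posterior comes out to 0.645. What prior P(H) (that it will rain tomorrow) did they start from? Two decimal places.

P(H) = 0.48

In odds form, posterior odds = prior odds × likelihood ratio, so prior odds = posterior odds ÷ LR.
Posterior odds = 0.645/(1−0.645) = 1.8169. LR = 0.65/0.33 = 1.9697.
Prior odds = 1.8169/1.9697 = 0.9224, so P(H) = 0.9224/(1+0.9224) ≈ 0.48.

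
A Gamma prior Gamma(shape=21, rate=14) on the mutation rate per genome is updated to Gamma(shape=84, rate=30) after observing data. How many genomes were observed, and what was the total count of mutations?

A Gamma(α, β) prior (rate parametrization) on a Poisson rate with n observations summing to S gives posterior Gamma(α+S, β+n).
Matching: Σxᵢ = 84 − 21 = 63 and n = 30 − 14 = 16.

n = 16 genomes with total 63 mutations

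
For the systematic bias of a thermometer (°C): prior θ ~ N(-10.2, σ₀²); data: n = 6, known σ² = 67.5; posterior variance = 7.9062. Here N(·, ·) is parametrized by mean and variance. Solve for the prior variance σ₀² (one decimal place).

For the Normal–Normal model with known σ², precisions add: τ_n = τ₀ + n/σ².
So 1/σ₀² = 1/7.9062 − 6/67.5 = 0.126483 − 0.088889 = 0.037594.
Hence σ₀² = 1/0.037594 ≈ 26.6.

σ₀² = 26.6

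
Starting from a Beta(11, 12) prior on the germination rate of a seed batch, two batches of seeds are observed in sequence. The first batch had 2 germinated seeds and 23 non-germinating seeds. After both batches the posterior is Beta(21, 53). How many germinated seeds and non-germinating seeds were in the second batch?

Sequential conjugate updates are equivalent to a single update on the pooled data, so total successes = posterior α − prior α and total failures = posterior β − prior β.
Total across both batches: 21−11=10 germinated seeds, 53−12=41 non-germinating seeds.
Subtract the first batch: 10−2=8 germinated seeds and 41−23=18 non-germinating seeds.

8 germinated seeds and 18 non-germinating seeds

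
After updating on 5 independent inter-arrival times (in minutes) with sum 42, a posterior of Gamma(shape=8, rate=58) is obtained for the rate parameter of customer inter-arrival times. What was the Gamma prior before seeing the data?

Gamma(shape=3, rate=16)

For an exponential likelihood with a Gamma(α, β) prior on the rate, n observations with total T give posterior Gamma(α+n, β+T).
So α = 8 − 5 = 3 and β = 58 − 42 = 16.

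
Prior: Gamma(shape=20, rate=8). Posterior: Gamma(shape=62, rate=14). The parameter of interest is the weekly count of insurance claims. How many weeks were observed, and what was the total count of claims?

A Gamma(α, β) prior (rate parametrization) on a Poisson rate with n observations summing to S gives posterior Gamma(α+S, β+n).
Matching: Σxᵢ = 62 − 20 = 42 and n = 14 − 8 = 6.

n = 6 weeks with total 42 claims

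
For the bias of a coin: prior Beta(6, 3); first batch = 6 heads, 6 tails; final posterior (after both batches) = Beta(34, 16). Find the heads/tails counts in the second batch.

22 heads and 7 tails

Sequential conjugate updates are equivalent to a single update on the pooled data, so total successes = posterior α − prior α and total failures = posterior β − prior β.
Total across both batches: 34−6=28 heads, 16−3=13 tails.
Subtract the first batch: 28−6=22 heads and 13−6=7 tails.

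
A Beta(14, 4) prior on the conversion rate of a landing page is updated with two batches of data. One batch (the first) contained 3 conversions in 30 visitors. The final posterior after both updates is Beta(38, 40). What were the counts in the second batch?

Because Beta–binomial updating is additive in the counts, the combined data contributed (α_post−α_prior, β_post−β_prior) successes and failures.
Total across both batches: 38−14=24 conversions, 40−4=36 bounces.
Subtract the first batch: 24−3=21 conversions and 36−27=9 bounces.

21 conversions and 9 bounces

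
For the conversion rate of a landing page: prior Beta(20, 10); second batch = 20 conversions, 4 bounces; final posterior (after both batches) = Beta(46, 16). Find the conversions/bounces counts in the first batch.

Sequential conjugate updates are equivalent to a single update on the pooled data, so total successes = posterior α − prior α and total failures = posterior β − prior β.
Total across both batches: 46−20=26 conversions, 16−10=6 bounces.
Subtract the second batch: 26−20=6 conversions and 6−4=2 bounces.

6 conversions and 2 bounces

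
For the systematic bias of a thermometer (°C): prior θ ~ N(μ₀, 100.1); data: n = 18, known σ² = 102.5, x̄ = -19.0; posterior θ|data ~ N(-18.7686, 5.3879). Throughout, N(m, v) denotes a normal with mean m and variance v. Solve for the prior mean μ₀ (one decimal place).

μ₀ = -14.7

The posterior mean is a precision-weighted average: μ_n = (τ₀μ₀ + τ_data·x̄)/(τ₀+τ_data), with τ₀=1/σ₀² and τ_data=n/σ².
Here τ₀ = 1/100.1 = 0.009990 and τ_data = 18/102.5 = 0.175610, so τ_n = 0.185600.
Rearranging for μ₀: μ₀ = (μ_n·τ_n − τ_data·x̄)/τ₀ = (-18.7686·0.185600 − 0.175610·-19.0) / 0.009990 = -0.146862/0.009990 ≈ -14.7.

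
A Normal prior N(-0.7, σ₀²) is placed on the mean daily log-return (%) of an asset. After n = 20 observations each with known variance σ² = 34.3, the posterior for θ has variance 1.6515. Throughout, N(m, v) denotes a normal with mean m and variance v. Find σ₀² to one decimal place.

For the Normal–Normal model with known σ², precisions add: τ_n = τ₀ + n/σ².
So 1/σ₀² = 1/1.6515 − 20/34.3 = 0.605510 − 0.583090 = 0.022420.
Hence σ₀² = 1/0.022420 ≈ 44.6.

σ₀² = 44.6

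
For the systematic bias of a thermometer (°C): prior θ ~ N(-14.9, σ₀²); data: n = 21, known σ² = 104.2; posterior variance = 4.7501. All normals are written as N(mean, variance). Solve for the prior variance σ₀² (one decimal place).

For the Normal–Normal model with known σ², precisions add: τ_n = τ₀ + n/σ².
So 1/σ₀² = 1/4.7501 − 21/104.2 = 0.210522 − 0.201536 = 0.008986.
Hence σ₀² = 1/0.008986 ≈ 111.3.

σ₀² = 111.3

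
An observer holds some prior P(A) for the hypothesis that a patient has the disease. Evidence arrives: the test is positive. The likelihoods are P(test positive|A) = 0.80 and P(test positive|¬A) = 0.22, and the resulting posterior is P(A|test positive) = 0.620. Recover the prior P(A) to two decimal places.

P(A) = 0.31

Bayes' rule in odds form gives O(A|E) = O(A)·[P(E|A)/P(E|¬A)], hence O(A) = O(A|E)/LR.
Posterior odds = 0.620/(1−0.620) = 1.6316. LR = 0.80/0.22 = 3.6364.
Prior odds = 1.6316/3.6364 = 0.4487, so P(A) = 0.4487/(1+0.4487) ≈ 0.31.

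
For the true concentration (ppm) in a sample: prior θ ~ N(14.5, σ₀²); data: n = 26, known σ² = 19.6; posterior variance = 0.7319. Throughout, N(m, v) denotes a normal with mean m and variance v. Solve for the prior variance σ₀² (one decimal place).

Posterior precision equals prior precision plus data precision: 1/σ_n² = 1/σ₀² + n/σ².
So 1/σ₀² = 1/0.7319 − 26/19.6 = 1.366307 − 1.326531 = 0.039776.
Hence σ₀² = 1/0.039776 ≈ 25.1.

σ₀² = 25.1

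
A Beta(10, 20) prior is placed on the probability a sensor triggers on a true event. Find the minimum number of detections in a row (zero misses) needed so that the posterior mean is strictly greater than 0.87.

After k detections and 0 misses the posterior is Beta(10+k, 20), with mean (10+k)/(10+20+k).
Set (10+k)/(30+k) > 0.87 and solve: k > (0.87·30 − 10)/(1 − 0.87) = 123.846.
The smallest integer exceeding 123.846 is 124, and checking k=124: (134)/(154) = 0.8701 > 0.87.

k = 124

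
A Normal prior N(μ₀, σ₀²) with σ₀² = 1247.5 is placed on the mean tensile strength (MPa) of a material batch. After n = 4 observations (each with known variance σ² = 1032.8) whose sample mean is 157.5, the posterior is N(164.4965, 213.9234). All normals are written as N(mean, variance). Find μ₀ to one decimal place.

The posterior mean is a precision-weighted average: μ_n = (τ₀μ₀ + τ_data·x̄)/(τ₀+τ_data), with τ₀=1/σ₀² and τ_data=n/σ².
Here τ₀ = 1/1247.5 = 0.000802 and τ_data = 4/1032.8 = 0.003873, so τ_n = 0.004675.
Rearranging for μ₀: μ₀ = (μ_n·τ_n − τ_data·x̄)/τ₀ = (164.4965·0.004675 − 0.003873·157.5) / 0.000802 = 0.159024/0.000802 ≈ 198.3.

μ₀ = 198.3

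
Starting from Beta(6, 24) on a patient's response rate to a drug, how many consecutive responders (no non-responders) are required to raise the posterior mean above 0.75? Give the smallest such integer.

After k responders and 0 non-responders the posterior is Beta(6+k, 24), with mean (6+k)/(6+24+k).
Set (6+k)/(30+k) > 0.75 and solve: k > (0.75·30 − 6)/(1 − 0.75) = 66.000.
The smallest integer exceeding 66.000 is 67.

k = 67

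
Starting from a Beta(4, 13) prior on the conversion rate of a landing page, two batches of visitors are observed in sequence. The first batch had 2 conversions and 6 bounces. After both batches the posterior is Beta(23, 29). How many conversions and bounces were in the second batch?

Because Beta–binomial updating is additive in the counts, the combined data contributed (α_post−α_prior, β_post−β_prior) successes and failures.
Total across both batches: 23−4=19 conversions, 29−13=16 bounces.
Subtract the first batch: 19−2=17 conversions and 16−6=10 bounces.

17 conversions and 10 bounces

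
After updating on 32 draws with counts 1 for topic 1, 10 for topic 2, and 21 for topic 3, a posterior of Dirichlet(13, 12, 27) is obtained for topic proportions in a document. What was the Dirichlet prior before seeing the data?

For a Dirichlet(α) prior with multinomial counts c, the posterior is Dirichlet(α + c) componentwise.
Subtract each count from the matching posterior parameter: 13−1=12, 12−10=2, 27−21=6.

Dirichlet(12, 2, 6)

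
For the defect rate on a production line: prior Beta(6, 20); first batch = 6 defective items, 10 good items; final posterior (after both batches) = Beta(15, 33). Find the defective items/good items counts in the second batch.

Because Beta–binomial updating is additive in the counts, the combined data contributed (α_post−α_prior, β_post−β_prior) successes and failures.
Total across both batches: 15−6=9 defective items, 33−20=13 good items.
Subtract the first batch: 9−6=3 defective items and 13−10=3 good items.

3 defective items and 3 good items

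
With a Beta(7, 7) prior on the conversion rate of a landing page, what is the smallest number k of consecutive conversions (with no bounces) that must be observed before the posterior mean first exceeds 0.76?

k = 16

After k conversions and 0 bounces the posterior is Beta(7+k, 7), with mean (7+k)/(7+7+k).
Set (7+k)/(14+k) > 0.76 and solve: k > (0.76·14 − 7)/(1 − 0.76) = 15.167.
The smallest integer exceeding 15.167 is 16.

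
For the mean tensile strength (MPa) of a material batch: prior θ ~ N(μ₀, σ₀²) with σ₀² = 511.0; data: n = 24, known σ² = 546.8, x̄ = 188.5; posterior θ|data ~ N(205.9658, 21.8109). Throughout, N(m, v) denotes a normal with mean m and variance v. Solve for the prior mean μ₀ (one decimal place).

With known observation variance, the Normal–Normal posterior has precision τ_n = τ₀ + n/σ² and mean μ_n = (τ₀μ₀ + (n/σ²)x̄)/τ_n.
Here τ₀ = 1/511.0 = 0.001957 and τ_data = 24/546.8 = 0.043892, so τ_n = 0.045849.
Rearranging for μ₀: μ₀ = (μ_n·τ_n − τ_data·x̄)/τ₀ = (205.9658·0.045849 − 0.043892·188.5) / 0.001957 = 1.169684/0.001957 ≈ 597.7.

μ₀ = 597.7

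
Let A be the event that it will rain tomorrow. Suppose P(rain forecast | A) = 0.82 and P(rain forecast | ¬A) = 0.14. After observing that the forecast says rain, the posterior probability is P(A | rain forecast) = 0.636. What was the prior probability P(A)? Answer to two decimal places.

In odds form, posterior odds = prior odds × likelihood ratio, so prior odds = posterior odds ÷ LR.
Posterior odds = 0.636/(1−0.636) = 1.7473. LR = 0.82/0.14 = 5.8571.
Prior odds = 1.7473/5.8571 = 0.2983, so P(A) = 0.2983/(1+0.2983) ≈ 0.23.

P(A) = 0.23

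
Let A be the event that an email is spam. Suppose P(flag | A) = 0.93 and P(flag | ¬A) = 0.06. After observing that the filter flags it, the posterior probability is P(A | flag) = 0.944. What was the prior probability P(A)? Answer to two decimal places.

Bayes' rule in odds form gives O(A|E) = O(A)·[P(E|A)/P(E|¬A)], hence O(A) = O(A|E)/LR.
Posterior odds = 0.944/(1−0.944) = 16.8571. LR = 0.93/0.06 = 15.5000.
Prior odds = 16.8571/15.5000 = 1.0876, so P(A) = 1.0876/(1+1.0876) ≈ 0.52.

P(A) = 0.52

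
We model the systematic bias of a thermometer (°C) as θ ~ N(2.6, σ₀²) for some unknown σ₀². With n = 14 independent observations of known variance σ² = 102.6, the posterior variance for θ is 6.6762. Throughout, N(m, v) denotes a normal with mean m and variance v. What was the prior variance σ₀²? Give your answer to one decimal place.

Posterior precision equals prior precision plus data precision: 1/σ_n² = 1/σ₀² + n/σ².
So 1/σ₀² = 1/6.6762 − 14/102.6 = 0.149786 − 0.136452 = 0.013334.
Hence σ₀² = 1/0.013334 ≈ 75.0.

σ₀² = 75.0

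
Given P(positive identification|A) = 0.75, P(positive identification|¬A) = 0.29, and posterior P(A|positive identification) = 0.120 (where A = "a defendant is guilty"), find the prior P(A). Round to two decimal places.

Bayes' rule in odds form gives O(A|E) = O(A)·[P(E|A)/P(E|¬A)], hence O(A) = O(A|E)/LR.
Posterior odds = 0.120/(1−0.120) = 0.1364. LR = 0.75/0.29 = 2.5862.
Prior odds = 0.1364/2.5862 = 0.0527, so P(A) = 0.0527/(1+0.0527) ≈ 0.05.

P(A) = 0.05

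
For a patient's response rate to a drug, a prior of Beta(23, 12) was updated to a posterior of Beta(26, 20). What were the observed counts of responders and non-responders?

Beta is conjugate to the binomial likelihood: posterior = Beta(α+s, β+f).
Match parameters: s=26−23=3, f=20−12=8.

3 responders and 8 non-responders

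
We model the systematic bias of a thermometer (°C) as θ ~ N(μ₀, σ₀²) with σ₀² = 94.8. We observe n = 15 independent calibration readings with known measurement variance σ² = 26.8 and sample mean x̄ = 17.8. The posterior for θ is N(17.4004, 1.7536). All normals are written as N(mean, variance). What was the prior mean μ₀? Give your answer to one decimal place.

With known observation variance, the Normal–Normal posterior has precision τ_n = τ₀ + n/σ² and mean μ_n = (τ₀μ₀ + (n/σ²)x̄)/τ_n.
Here τ₀ = 1/94.8 = 0.010549 and τ_data = 15/26.8 = 0.559701, so τ_n = 0.570250.
Rearranging for μ₀: μ₀ = (μ_n·τ_n − τ_data·x̄)/τ₀ = (17.4004·0.570250 − 0.559701·17.8) / 0.010549 = -0.040100/0.010549 ≈ -3.8.

μ₀ = -3.8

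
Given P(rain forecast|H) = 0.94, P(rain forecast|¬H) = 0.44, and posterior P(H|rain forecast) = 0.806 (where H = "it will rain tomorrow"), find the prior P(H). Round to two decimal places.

P(H) = 0.66

Bayes' rule in odds form gives O(H|E) = O(H)·[P(E|H)/P(E|¬H)], hence O(H) = O(H|E)/LR.
Posterior odds = 0.806/(1−0.806) = 4.1546. LR = 0.94/0.44 = 2.1364.
Prior odds = 4.1546/2.1364 = 1.9447, so P(H) = 1.9447/(1+1.9447) ≈ 0.66.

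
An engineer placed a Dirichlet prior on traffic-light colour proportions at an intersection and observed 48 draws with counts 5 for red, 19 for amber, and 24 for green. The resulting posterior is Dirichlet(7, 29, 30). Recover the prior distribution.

Dirichlet(2, 10, 6)

For a Dirichlet(α) prior with multinomial counts c, the posterior is Dirichlet(α + c) componentwise.
Subtract each count from the matching posterior parameter: 7−5=2, 29−19=10, 30−24=6.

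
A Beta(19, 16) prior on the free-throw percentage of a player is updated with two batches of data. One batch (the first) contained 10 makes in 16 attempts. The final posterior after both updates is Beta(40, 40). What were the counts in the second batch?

11 makes and 18 misses

Because Beta–binomial updating is additive in the counts, the combined data contributed (α_post−α_prior, β_post−β_prior) successes and failures.
Total across both batches: 40−19=21 makes, 40−16=24 misses.
Subtract the first batch: 21−10=11 makes and 24−6=18 misses.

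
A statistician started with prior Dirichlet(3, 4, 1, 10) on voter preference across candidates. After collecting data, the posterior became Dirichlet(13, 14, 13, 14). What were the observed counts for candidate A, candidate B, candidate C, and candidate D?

For a Dirichlet(α) prior with multinomial counts c, the posterior is Dirichlet(α + c) componentwise.
Counts are posterior − prior componentwise: 13−3=10, 14−4=10, 13−1=12, 14−10=4.

counts (10, 10, 12, 4)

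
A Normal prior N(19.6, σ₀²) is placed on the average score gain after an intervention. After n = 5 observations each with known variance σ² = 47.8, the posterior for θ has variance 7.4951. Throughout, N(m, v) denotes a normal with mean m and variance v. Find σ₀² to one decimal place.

σ₀² = 34.7

For the Normal–Normal model with known σ², precisions add: τ_n = τ₀ + n/σ².
So 1/σ₀² = 1/7.4951 − 5/47.8 = 0.133421 − 0.104603 = 0.028818.
Hence σ₀² = 1/0.028818 ≈ 34.7.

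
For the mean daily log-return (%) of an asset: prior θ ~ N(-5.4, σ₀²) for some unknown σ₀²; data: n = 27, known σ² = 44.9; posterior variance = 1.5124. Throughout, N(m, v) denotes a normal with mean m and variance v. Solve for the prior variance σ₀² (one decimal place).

For the Normal–Normal model with known σ², precisions add: τ_n = τ₀ + n/σ².
So 1/σ₀² = 1/1.5124 − 27/44.9 = 0.661201 − 0.601336 = 0.059865.
Hence σ₀² = 1/0.059865 ≈ 16.7.

σ₀² = 16.7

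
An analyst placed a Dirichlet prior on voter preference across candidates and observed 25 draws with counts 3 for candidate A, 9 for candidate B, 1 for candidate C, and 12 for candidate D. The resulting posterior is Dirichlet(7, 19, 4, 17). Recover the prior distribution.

Dirichlet(4, 10, 3, 5)

For a Dirichlet(α) prior with multinomial counts c, the posterior is Dirichlet(α + c) componentwise.
Subtract each count from the matching posterior parameter: 7−3=4, 19−9=10, 4−1=3, 17−12=5.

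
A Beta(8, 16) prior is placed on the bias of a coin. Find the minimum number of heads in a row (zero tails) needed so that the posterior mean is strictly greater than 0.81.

After k heads and 0 tails the posterior is Beta(8+k, 16), with mean (8+k)/(8+16+k).
Set (8+k)/(24+k) > 0.81 and solve: k > (0.81·24 − 8)/(1 − 0.81) = 60.211.
The smallest integer exceeding 60.211 is 61, and checking k=61: (69)/(85) = 0.8118 > 0.81.

k = 61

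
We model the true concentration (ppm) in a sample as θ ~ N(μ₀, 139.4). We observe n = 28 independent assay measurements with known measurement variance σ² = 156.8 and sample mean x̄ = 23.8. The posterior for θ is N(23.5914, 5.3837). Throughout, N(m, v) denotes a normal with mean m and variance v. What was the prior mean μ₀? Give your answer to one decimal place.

μ₀ = 18.4

With known observation variance, the Normal–Normal posterior has precision τ_n = τ₀ + n/σ² and mean μ_n = (τ₀μ₀ + (n/σ²)x̄)/τ_n.
Here τ₀ = 1/139.4 = 0.007174 and τ_data = 28/156.8 = 0.178571, so τ_n = 0.185745.
Rearranging for μ₀: μ₀ = (μ_n·τ_n − τ_data·x̄)/τ₀ = (23.5914·0.185745 − 0.178571·23.8) / 0.007174 = 0.131995/0.007174 ≈ 18.4.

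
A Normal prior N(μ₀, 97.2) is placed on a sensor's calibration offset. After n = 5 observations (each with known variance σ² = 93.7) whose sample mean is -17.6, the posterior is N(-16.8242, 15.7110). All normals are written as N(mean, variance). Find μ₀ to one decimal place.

The posterior mean is a precision-weighted average: μ_n = (τ₀μ₀ + τ_data·x̄)/(τ₀+τ_data), with τ₀=1/σ₀² and τ_data=n/σ².
Here τ₀ = 1/97.2 = 0.010288 and τ_data = 5/93.7 = 0.053362, so τ_n = 0.063650.
Rearranging for μ₀: μ₀ = (μ_n·τ_n − τ_data·x̄)/τ₀ = (-16.8242·0.063650 − 0.053362·-17.6) / 0.010288 = -0.131689/0.010288 ≈ -12.8.

μ₀ = -12.8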